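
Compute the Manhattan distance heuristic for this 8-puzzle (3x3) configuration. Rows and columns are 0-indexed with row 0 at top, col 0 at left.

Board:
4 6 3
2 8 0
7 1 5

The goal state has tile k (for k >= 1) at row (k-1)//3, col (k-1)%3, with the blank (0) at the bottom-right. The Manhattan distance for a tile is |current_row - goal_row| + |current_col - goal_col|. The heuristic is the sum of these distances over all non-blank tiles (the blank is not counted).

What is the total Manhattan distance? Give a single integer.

Answer: 11

Derivation:
Tile 4: at (0,0), goal (1,0), distance |0-1|+|0-0| = 1
Tile 6: at (0,1), goal (1,2), distance |0-1|+|1-2| = 2
Tile 3: at (0,2), goal (0,2), distance |0-0|+|2-2| = 0
Tile 2: at (1,0), goal (0,1), distance |1-0|+|0-1| = 2
Tile 8: at (1,1), goal (2,1), distance |1-2|+|1-1| = 1
Tile 7: at (2,0), goal (2,0), distance |2-2|+|0-0| = 0
Tile 1: at (2,1), goal (0,0), distance |2-0|+|1-0| = 3
Tile 5: at (2,2), goal (1,1), distance |2-1|+|2-1| = 2
Sum: 1 + 2 + 0 + 2 + 1 + 0 + 3 + 2 = 11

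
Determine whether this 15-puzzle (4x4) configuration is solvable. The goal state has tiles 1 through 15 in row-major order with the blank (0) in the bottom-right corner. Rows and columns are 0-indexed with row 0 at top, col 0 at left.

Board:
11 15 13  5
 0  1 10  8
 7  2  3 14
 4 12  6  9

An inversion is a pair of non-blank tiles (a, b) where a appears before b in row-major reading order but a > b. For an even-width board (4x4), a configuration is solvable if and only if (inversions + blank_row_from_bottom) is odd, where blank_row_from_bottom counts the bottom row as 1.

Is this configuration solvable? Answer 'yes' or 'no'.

Answer: yes

Derivation:
Inversions: 60
Blank is in row 1 (0-indexed from top), which is row 3 counting from the bottom (bottom = 1).
60 + 3 = 63, which is odd, so the puzzle is solvable.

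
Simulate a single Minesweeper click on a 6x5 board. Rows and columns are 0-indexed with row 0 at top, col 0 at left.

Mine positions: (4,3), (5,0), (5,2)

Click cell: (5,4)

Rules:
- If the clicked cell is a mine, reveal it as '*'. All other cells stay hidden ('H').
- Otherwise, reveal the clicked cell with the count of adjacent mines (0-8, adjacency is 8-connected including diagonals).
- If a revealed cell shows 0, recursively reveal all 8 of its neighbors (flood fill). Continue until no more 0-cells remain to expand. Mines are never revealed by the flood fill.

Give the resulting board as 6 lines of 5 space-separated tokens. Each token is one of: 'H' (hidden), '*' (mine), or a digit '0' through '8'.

H H H H H
H H H H H
H H H H H
H H H H H
H H H H H
H H H H 1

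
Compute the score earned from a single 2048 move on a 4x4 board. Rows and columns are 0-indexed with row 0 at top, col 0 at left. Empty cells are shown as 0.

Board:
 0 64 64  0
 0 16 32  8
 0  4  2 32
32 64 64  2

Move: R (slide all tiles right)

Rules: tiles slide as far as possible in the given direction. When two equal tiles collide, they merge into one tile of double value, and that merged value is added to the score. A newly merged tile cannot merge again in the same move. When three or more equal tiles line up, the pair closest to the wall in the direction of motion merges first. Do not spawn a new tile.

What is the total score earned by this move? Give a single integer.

Answer: 256

Derivation:
Slide right:
row 0: [0, 64, 64, 0] -> [0, 0, 0, 128]  score +128 (running 128)
row 1: [0, 16, 32, 8] -> [0, 16, 32, 8]  score +0 (running 128)
row 2: [0, 4, 2, 32] -> [0, 4, 2, 32]  score +0 (running 128)
row 3: [32, 64, 64, 2] -> [0, 32, 128, 2]  score +128 (running 256)
Board after move:
  0   0   0 128
  0  16  32   8
  0   4   2  32
  0  32 128   2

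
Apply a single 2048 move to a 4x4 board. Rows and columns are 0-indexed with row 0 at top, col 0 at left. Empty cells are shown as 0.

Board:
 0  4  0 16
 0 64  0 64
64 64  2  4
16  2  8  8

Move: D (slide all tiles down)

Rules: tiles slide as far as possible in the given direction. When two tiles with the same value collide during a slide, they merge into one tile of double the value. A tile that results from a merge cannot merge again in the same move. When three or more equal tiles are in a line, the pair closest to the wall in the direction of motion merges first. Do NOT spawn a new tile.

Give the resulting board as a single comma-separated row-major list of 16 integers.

Slide down:
col 0: [0, 0, 64, 16] -> [0, 0, 64, 16]
col 1: [4, 64, 64, 2] -> [0, 4, 128, 2]
col 2: [0, 0, 2, 8] -> [0, 0, 2, 8]
col 3: [16, 64, 4, 8] -> [16, 64, 4, 8]

Answer: 0, 0, 0, 16, 0, 4, 0, 64, 64, 128, 2, 4, 16, 2, 8, 8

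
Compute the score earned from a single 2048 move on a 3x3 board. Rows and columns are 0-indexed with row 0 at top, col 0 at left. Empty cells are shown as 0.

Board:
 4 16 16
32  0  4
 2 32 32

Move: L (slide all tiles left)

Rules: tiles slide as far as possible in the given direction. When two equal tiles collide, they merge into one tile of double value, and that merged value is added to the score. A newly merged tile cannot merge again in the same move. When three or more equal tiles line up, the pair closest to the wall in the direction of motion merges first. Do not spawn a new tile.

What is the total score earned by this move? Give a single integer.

Answer: 96

Derivation:
Slide left:
row 0: [4, 16, 16] -> [4, 32, 0]  score +32 (running 32)
row 1: [32, 0, 4] -> [32, 4, 0]  score +0 (running 32)
row 2: [2, 32, 32] -> [2, 64, 0]  score +64 (running 96)
Board after move:
 4 32  0
32  4  0
 2 64  0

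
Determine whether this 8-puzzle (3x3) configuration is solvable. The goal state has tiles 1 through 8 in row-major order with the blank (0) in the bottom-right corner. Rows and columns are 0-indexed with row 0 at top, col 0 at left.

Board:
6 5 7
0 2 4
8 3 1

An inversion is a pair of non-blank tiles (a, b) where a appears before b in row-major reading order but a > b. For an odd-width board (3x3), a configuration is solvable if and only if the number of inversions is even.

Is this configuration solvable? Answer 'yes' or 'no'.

Answer: no

Derivation:
Inversions (pairs i<j in row-major order where tile[i] > tile[j] > 0): 19
19 is odd, so the puzzle is not solvable.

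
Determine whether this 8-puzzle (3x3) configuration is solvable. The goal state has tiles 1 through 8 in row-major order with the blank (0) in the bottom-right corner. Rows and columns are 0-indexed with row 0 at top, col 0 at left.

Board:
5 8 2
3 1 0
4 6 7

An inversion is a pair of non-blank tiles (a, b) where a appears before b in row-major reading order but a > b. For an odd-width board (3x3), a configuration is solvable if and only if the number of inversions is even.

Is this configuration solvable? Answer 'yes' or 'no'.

Answer: yes

Derivation:
Inversions (pairs i<j in row-major order where tile[i] > tile[j] > 0): 12
12 is even, so the puzzle is solvable.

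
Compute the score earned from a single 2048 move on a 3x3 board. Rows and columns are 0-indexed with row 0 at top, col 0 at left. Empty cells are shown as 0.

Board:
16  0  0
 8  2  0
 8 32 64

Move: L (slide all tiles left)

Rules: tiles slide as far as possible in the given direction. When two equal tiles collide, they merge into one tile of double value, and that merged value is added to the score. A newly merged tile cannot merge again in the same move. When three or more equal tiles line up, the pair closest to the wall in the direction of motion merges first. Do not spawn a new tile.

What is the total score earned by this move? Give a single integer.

Slide left:
row 0: [16, 0, 0] -> [16, 0, 0]  score +0 (running 0)
row 1: [8, 2, 0] -> [8, 2, 0]  score +0 (running 0)
row 2: [8, 32, 64] -> [8, 32, 64]  score +0 (running 0)
Board after move:
16  0  0
 8  2  0
 8 32 64

Answer: 0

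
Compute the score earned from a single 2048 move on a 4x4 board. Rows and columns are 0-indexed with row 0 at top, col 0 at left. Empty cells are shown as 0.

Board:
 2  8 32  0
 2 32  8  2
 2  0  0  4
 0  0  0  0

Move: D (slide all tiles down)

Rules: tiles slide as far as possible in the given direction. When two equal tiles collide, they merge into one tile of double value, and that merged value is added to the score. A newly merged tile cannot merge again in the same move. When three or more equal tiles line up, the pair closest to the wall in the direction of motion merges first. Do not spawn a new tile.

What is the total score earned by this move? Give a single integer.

Slide down:
col 0: [2, 2, 2, 0] -> [0, 0, 2, 4]  score +4 (running 4)
col 1: [8, 32, 0, 0] -> [0, 0, 8, 32]  score +0 (running 4)
col 2: [32, 8, 0, 0] -> [0, 0, 32, 8]  score +0 (running 4)
col 3: [0, 2, 4, 0] -> [0, 0, 2, 4]  score +0 (running 4)
Board after move:
 0  0  0  0
 0  0  0  0
 2  8 32  2
 4 32  8  4

Answer: 4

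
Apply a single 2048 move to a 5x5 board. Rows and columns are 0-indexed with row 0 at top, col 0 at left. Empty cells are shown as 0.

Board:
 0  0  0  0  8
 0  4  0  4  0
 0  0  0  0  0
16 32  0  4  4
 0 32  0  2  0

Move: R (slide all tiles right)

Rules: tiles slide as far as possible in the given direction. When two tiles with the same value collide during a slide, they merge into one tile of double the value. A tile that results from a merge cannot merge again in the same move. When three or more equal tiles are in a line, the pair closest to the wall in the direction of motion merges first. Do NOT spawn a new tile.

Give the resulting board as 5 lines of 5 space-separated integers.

Slide right:
row 0: [0, 0, 0, 0, 8] -> [0, 0, 0, 0, 8]
row 1: [0, 4, 0, 4, 0] -> [0, 0, 0, 0, 8]
row 2: [0, 0, 0, 0, 0] -> [0, 0, 0, 0, 0]
row 3: [16, 32, 0, 4, 4] -> [0, 0, 16, 32, 8]
row 4: [0, 32, 0, 2, 0] -> [0, 0, 0, 32, 2]

Answer:  0  0  0  0  8
 0  0  0  0  8
 0  0  0  0  0
 0  0 16 32  8
 0  0  0 32  2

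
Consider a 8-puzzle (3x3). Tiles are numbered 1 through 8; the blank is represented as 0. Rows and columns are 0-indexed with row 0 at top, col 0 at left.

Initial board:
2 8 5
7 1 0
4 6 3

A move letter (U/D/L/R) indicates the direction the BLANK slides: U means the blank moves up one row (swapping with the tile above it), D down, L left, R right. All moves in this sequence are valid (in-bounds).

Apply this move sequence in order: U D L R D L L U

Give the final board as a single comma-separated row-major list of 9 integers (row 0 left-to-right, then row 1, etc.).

Answer: 2, 8, 5, 0, 1, 3, 7, 4, 6

Derivation:
After move 1 (U):
2 8 0
7 1 5
4 6 3

After move 2 (D):
2 8 5
7 1 0
4 6 3

After move 3 (L):
2 8 5
7 0 1
4 6 3

After move 4 (R):
2 8 5
7 1 0
4 6 3

After move 5 (D):
2 8 5
7 1 3
4 6 0

After move 6 (L):
2 8 5
7 1 3
4 0 6

After move 7 (L):
2 8 5
7 1 3
0 4 6

After move 8 (U):
2 8 5
0 1 3
7 4 6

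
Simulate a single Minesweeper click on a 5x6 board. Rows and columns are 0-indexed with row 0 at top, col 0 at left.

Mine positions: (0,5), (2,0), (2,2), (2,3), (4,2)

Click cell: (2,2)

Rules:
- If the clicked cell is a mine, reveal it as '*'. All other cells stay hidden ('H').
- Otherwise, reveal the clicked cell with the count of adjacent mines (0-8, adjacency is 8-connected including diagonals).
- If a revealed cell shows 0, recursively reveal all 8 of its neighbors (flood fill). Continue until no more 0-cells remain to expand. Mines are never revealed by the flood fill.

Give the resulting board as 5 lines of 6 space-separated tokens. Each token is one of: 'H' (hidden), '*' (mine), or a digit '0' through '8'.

H H H H H H
H H H H H H
H H * H H H
H H H H H H
H H H H H H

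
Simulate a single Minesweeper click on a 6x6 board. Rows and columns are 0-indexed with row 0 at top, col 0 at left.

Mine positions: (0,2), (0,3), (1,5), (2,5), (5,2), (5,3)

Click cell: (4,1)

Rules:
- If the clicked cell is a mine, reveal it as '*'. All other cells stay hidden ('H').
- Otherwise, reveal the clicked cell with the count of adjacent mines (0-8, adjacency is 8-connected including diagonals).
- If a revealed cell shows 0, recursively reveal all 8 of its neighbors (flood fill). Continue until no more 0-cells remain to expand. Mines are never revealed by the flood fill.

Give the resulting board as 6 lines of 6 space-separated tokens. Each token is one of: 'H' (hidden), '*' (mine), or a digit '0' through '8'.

H H H H H H
H H H H H H
H H H H H H
H H H H H H
H 1 H H H H
H H H H H H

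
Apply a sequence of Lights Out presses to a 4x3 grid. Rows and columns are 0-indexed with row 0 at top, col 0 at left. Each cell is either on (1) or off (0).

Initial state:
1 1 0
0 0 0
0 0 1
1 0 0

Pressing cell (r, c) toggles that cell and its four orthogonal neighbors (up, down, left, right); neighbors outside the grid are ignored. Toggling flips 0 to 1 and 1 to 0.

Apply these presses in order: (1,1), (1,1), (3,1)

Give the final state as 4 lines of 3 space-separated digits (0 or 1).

Answer: 1 1 0
0 0 0
0 1 1
0 1 1

Derivation:
After press 1 at (1,1):
1 0 0
1 1 1
0 1 1
1 0 0

After press 2 at (1,1):
1 1 0
0 0 0
0 0 1
1 0 0

After press 3 at (3,1):
1 1 0
0 0 0
0 1 1
0 1 1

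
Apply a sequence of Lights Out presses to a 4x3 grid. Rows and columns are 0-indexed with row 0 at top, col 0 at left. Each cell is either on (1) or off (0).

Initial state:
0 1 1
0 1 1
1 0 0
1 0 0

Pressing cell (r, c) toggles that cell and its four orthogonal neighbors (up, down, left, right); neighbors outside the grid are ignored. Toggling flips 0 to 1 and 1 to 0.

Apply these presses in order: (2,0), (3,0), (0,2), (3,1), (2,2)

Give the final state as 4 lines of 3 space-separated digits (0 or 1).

After press 1 at (2,0):
0 1 1
1 1 1
0 1 0
0 0 0

After press 2 at (3,0):
0 1 1
1 1 1
1 1 0
1 1 0

After press 3 at (0,2):
0 0 0
1 1 0
1 1 0
1 1 0

After press 4 at (3,1):
0 0 0
1 1 0
1 0 0
0 0 1

After press 5 at (2,2):
0 0 0
1 1 1
1 1 1
0 0 0

Answer: 0 0 0
1 1 1
1 1 1
0 0 0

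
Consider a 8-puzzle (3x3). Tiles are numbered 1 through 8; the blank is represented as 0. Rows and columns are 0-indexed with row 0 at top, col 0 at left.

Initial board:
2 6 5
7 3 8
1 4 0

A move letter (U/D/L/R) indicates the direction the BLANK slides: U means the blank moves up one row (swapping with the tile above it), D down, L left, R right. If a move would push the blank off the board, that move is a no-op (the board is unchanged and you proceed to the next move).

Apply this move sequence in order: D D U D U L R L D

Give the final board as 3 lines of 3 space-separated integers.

Answer: 2 6 5
7 4 3
1 0 8

Derivation:
After move 1 (D):
2 6 5
7 3 8
1 4 0

After move 2 (D):
2 6 5
7 3 8
1 4 0

After move 3 (U):
2 6 5
7 3 0
1 4 8

After move 4 (D):
2 6 5
7 3 8
1 4 0

After move 5 (U):
2 6 5
7 3 0
1 4 8

After move 6 (L):
2 6 5
7 0 3
1 4 8

After move 7 (R):
2 6 5
7 3 0
1 4 8

After move 8 (L):
2 6 5
7 0 3
1 4 8

After move 9 (D):
2 6 5
7 4 3
1 0 8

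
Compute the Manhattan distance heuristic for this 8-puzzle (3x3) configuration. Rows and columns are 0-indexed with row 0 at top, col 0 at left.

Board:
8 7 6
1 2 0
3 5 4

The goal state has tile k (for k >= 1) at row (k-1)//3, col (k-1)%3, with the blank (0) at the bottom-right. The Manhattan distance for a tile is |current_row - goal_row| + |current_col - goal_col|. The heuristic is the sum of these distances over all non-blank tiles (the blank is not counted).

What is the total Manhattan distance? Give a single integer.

Answer: 17

Derivation:
Tile 8: at (0,0), goal (2,1), distance |0-2|+|0-1| = 3
Tile 7: at (0,1), goal (2,0), distance |0-2|+|1-0| = 3
Tile 6: at (0,2), goal (1,2), distance |0-1|+|2-2| = 1
Tile 1: at (1,0), goal (0,0), distance |1-0|+|0-0| = 1
Tile 2: at (1,1), goal (0,1), distance |1-0|+|1-1| = 1
Tile 3: at (2,0), goal (0,2), distance |2-0|+|0-2| = 4
Tile 5: at (2,1), goal (1,1), distance |2-1|+|1-1| = 1
Tile 4: at (2,2), goal (1,0), distance |2-1|+|2-0| = 3
Sum: 3 + 3 + 1 + 1 + 1 + 4 + 1 + 3 = 17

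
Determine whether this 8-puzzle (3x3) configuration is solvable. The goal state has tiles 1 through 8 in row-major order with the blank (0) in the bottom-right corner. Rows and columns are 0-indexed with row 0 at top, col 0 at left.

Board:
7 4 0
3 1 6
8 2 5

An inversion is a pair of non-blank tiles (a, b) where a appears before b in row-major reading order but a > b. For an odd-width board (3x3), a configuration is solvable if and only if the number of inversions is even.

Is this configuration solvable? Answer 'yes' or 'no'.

Answer: no

Derivation:
Inversions (pairs i<j in row-major order where tile[i] > tile[j] > 0): 15
15 is odd, so the puzzle is not solvable.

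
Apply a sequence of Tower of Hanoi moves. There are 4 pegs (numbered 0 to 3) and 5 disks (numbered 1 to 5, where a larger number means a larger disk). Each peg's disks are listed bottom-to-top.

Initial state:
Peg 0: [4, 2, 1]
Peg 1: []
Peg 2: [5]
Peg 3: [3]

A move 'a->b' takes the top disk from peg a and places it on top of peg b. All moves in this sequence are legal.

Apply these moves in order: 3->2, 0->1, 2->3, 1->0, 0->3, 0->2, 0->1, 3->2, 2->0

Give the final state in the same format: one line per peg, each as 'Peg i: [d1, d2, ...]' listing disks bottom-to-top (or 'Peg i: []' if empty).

After move 1 (3->2):
Peg 0: [4, 2, 1]
Peg 1: []
Peg 2: [5, 3]
Peg 3: []

After move 2 (0->1):
Peg 0: [4, 2]
Peg 1: [1]
Peg 2: [5, 3]
Peg 3: []

After move 3 (2->3):
Peg 0: [4, 2]
Peg 1: [1]
Peg 2: [5]
Peg 3: [3]

After move 4 (1->0):
Peg 0: [4, 2, 1]
Peg 1: []
Peg 2: [5]
Peg 3: [3]

After move 5 (0->3):
Peg 0: [4, 2]
Peg 1: []
Peg 2: [5]
Peg 3: [3, 1]

After move 6 (0->2):
Peg 0: [4]
Peg 1: []
Peg 2: [5, 2]
Peg 3: [3, 1]

After move 7 (0->1):
Peg 0: []
Peg 1: [4]
Peg 2: [5, 2]
Peg 3: [3, 1]

After move 8 (3->2):
Peg 0: []
Peg 1: [4]
Peg 2: [5, 2, 1]
Peg 3: [3]

After move 9 (2->0):
Peg 0: [1]
Peg 1: [4]
Peg 2: [5, 2]
Peg 3: [3]

Answer: Peg 0: [1]
Peg 1: [4]
Peg 2: [5, 2]
Peg 3: [3]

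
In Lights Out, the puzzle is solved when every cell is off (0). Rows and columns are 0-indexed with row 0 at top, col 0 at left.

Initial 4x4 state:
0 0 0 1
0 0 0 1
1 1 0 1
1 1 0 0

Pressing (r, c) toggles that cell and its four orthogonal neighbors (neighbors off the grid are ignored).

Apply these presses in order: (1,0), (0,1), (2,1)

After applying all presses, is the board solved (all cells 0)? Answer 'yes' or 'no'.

After press 1 at (1,0):
1 0 0 1
1 1 0 1
0 1 0 1
1 1 0 0

After press 2 at (0,1):
0 1 1 1
1 0 0 1
0 1 0 1
1 1 0 0

After press 3 at (2,1):
0 1 1 1
1 1 0 1
1 0 1 1
1 0 0 0

Lights still on: 10

Answer: no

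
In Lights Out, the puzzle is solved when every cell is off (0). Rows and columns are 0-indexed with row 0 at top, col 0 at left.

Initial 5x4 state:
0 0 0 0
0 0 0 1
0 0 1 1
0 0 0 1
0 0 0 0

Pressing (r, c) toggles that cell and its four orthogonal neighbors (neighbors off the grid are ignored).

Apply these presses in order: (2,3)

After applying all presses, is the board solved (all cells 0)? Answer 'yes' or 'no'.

Answer: yes

Derivation:
After press 1 at (2,3):
0 0 0 0
0 0 0 0
0 0 0 0
0 0 0 0
0 0 0 0

Lights still on: 0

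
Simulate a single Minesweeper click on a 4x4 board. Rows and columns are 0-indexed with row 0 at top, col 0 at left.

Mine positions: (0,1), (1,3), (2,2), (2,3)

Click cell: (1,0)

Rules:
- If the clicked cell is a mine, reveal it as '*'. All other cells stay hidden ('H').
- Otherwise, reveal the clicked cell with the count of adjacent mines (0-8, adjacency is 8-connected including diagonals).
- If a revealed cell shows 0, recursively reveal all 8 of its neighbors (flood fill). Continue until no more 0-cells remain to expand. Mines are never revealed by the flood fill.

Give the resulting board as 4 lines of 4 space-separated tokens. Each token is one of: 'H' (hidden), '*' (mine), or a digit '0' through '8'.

H H H H
1 H H H
H H H H
H H H H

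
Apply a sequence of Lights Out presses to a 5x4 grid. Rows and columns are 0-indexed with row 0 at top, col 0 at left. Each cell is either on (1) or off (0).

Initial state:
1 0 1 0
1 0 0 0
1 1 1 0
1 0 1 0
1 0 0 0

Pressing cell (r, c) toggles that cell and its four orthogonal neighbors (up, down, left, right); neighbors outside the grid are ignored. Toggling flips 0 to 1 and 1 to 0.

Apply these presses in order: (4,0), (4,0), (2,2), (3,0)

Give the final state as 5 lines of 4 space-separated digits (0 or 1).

After press 1 at (4,0):
1 0 1 0
1 0 0 0
1 1 1 0
0 0 1 0
0 1 0 0

After press 2 at (4,0):
1 0 1 0
1 0 0 0
1 1 1 0
1 0 1 0
1 0 0 0

After press 3 at (2,2):
1 0 1 0
1 0 1 0
1 0 0 1
1 0 0 0
1 0 0 0

After press 4 at (3,0):
1 0 1 0
1 0 1 0
0 0 0 1
0 1 0 0
0 0 0 0

Answer: 1 0 1 0
1 0 1 0
0 0 0 1
0 1 0 0
0 0 0 0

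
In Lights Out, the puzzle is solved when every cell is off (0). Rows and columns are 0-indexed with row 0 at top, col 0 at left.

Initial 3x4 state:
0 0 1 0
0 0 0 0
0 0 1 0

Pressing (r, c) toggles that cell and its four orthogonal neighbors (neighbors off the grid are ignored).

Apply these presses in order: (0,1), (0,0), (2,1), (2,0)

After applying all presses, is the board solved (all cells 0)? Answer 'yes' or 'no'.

Answer: yes

Derivation:
After press 1 at (0,1):
1 1 0 0
0 1 0 0
0 0 1 0

After press 2 at (0,0):
0 0 0 0
1 1 0 0
0 0 1 0

After press 3 at (2,1):
0 0 0 0
1 0 0 0
1 1 0 0

After press 4 at (2,0):
0 0 0 0
0 0 0 0
0 0 0 0

Lights still on: 0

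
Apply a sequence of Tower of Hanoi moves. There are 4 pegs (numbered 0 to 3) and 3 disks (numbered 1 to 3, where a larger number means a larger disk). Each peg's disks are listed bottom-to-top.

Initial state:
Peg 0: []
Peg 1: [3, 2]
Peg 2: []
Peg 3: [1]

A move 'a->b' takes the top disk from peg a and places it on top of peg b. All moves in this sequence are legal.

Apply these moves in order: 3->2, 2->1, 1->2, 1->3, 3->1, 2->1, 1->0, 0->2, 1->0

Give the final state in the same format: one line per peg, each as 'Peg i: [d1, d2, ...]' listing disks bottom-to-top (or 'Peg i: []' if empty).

After move 1 (3->2):
Peg 0: []
Peg 1: [3, 2]
Peg 2: [1]
Peg 3: []

After move 2 (2->1):
Peg 0: []
Peg 1: [3, 2, 1]
Peg 2: []
Peg 3: []

After move 3 (1->2):
Peg 0: []
Peg 1: [3, 2]
Peg 2: [1]
Peg 3: []

After move 4 (1->3):
Peg 0: []
Peg 1: [3]
Peg 2: [1]
Peg 3: [2]

After move 5 (3->1):
Peg 0: []
Peg 1: [3, 2]
Peg 2: [1]
Peg 3: []

After move 6 (2->1):
Peg 0: []
Peg 1: [3, 2, 1]
Peg 2: []
Peg 3: []

After move 7 (1->0):
Peg 0: [1]
Peg 1: [3, 2]
Peg 2: []
Peg 3: []

After move 8 (0->2):
Peg 0: []
Peg 1: [3, 2]
Peg 2: [1]
Peg 3: []

After move 9 (1->0):
Peg 0: [2]
Peg 1: [3]
Peg 2: [1]
Peg 3: []

Answer: Peg 0: [2]
Peg 1: [3]
Peg 2: [1]
Peg 3: []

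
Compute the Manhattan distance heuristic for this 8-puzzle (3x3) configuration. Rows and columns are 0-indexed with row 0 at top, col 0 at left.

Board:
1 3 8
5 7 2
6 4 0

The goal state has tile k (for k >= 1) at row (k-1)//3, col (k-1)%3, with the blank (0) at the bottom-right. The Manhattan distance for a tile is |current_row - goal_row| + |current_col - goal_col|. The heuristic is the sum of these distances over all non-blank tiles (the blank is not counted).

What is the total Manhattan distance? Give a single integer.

Answer: 14

Derivation:
Tile 1: (0,0)->(0,0) = 0
Tile 3: (0,1)->(0,2) = 1
Tile 8: (0,2)->(2,1) = 3
Tile 5: (1,0)->(1,1) = 1
Tile 7: (1,1)->(2,0) = 2
Tile 2: (1,2)->(0,1) = 2
Tile 6: (2,0)->(1,2) = 3
Tile 4: (2,1)->(1,0) = 2
Sum: 0 + 1 + 3 + 1 + 2 + 2 + 3 + 2 = 14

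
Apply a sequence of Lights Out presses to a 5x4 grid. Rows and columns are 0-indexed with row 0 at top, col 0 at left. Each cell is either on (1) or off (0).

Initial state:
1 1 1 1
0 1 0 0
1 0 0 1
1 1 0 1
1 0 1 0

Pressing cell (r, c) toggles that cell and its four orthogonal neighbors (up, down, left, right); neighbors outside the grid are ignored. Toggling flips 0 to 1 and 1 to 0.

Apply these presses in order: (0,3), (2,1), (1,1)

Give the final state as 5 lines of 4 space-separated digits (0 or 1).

Answer: 1 0 0 0
1 1 1 1
0 0 1 1
1 0 0 1
1 0 1 0

Derivation:
After press 1 at (0,3):
1 1 0 0
0 1 0 1
1 0 0 1
1 1 0 1
1 0 1 0

After press 2 at (2,1):
1 1 0 0
0 0 0 1
0 1 1 1
1 0 0 1
1 0 1 0

After press 3 at (1,1):
1 0 0 0
1 1 1 1
0 0 1 1
1 0 0 1
1 0 1 0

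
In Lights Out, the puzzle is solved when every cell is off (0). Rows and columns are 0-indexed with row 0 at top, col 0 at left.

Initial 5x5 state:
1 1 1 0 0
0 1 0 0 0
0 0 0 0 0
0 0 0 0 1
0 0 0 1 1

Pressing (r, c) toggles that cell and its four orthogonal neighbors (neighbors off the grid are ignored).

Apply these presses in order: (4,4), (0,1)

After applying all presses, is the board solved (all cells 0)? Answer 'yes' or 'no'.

Answer: yes

Derivation:
After press 1 at (4,4):
1 1 1 0 0
0 1 0 0 0
0 0 0 0 0
0 0 0 0 0
0 0 0 0 0

After press 2 at (0,1):
0 0 0 0 0
0 0 0 0 0
0 0 0 0 0
0 0 0 0 0
0 0 0 0 0

Lights still on: 0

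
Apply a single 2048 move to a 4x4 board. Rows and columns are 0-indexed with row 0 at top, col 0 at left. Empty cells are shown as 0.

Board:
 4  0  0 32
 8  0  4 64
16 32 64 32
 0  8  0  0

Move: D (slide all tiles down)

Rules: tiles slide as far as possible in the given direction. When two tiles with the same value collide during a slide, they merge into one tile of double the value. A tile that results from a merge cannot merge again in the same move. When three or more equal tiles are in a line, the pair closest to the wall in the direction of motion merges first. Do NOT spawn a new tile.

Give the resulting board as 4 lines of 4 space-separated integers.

Answer:  0  0  0  0
 4  0  0 32
 8 32  4 64
16  8 64 32

Derivation:
Slide down:
col 0: [4, 8, 16, 0] -> [0, 4, 8, 16]
col 1: [0, 0, 32, 8] -> [0, 0, 32, 8]
col 2: [0, 4, 64, 0] -> [0, 0, 4, 64]
col 3: [32, 64, 32, 0] -> [0, 32, 64, 32]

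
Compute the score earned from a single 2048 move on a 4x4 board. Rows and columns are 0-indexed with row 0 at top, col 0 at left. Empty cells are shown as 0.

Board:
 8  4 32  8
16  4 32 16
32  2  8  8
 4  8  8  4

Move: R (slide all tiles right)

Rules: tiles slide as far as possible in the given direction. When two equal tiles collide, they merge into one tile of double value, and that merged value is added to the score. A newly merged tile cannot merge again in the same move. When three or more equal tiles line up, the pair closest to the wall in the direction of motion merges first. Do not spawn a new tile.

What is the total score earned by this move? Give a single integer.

Slide right:
row 0: [8, 4, 32, 8] -> [8, 4, 32, 8]  score +0 (running 0)
row 1: [16, 4, 32, 16] -> [16, 4, 32, 16]  score +0 (running 0)
row 2: [32, 2, 8, 8] -> [0, 32, 2, 16]  score +16 (running 16)
row 3: [4, 8, 8, 4] -> [0, 4, 16, 4]  score +16 (running 32)
Board after move:
 8  4 32  8
16  4 32 16
 0 32  2 16
 0  4 16  4

Answer: 32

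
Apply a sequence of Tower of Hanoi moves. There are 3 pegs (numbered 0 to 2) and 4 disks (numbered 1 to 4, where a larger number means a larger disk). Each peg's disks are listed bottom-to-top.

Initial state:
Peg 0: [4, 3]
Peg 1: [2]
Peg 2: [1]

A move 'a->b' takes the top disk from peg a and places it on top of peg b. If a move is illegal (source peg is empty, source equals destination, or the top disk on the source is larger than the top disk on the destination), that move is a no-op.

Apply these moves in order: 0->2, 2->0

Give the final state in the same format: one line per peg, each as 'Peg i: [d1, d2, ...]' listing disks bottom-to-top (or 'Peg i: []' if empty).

Answer: Peg 0: [4, 3, 1]
Peg 1: [2]
Peg 2: []

Derivation:
After move 1 (0->2):
Peg 0: [4, 3]
Peg 1: [2]
Peg 2: [1]

After move 2 (2->0):
Peg 0: [4, 3, 1]
Peg 1: [2]
Peg 2: []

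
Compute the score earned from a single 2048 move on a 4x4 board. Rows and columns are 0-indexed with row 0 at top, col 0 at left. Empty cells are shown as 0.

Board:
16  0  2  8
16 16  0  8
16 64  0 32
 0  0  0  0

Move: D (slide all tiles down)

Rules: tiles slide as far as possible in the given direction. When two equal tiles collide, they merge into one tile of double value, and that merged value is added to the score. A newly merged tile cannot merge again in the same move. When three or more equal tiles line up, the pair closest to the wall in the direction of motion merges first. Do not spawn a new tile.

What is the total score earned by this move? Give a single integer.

Answer: 48

Derivation:
Slide down:
col 0: [16, 16, 16, 0] -> [0, 0, 16, 32]  score +32 (running 32)
col 1: [0, 16, 64, 0] -> [0, 0, 16, 64]  score +0 (running 32)
col 2: [2, 0, 0, 0] -> [0, 0, 0, 2]  score +0 (running 32)
col 3: [8, 8, 32, 0] -> [0, 0, 16, 32]  score +16 (running 48)
Board after move:
 0  0  0  0
 0  0  0  0
16 16  0 16
32 64  2 32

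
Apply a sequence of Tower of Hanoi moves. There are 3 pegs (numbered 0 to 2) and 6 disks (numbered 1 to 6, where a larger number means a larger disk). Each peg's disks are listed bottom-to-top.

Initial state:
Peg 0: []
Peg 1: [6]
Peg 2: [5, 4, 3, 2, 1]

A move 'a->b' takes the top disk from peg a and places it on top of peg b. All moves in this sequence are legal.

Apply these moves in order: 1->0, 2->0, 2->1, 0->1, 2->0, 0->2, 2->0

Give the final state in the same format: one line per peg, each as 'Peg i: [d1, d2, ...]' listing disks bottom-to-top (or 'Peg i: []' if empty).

After move 1 (1->0):
Peg 0: [6]
Peg 1: []
Peg 2: [5, 4, 3, 2, 1]

After move 2 (2->0):
Peg 0: [6, 1]
Peg 1: []
Peg 2: [5, 4, 3, 2]

After move 3 (2->1):
Peg 0: [6, 1]
Peg 1: [2]
Peg 2: [5, 4, 3]

After move 4 (0->1):
Peg 0: [6]
Peg 1: [2, 1]
Peg 2: [5, 4, 3]

After move 5 (2->0):
Peg 0: [6, 3]
Peg 1: [2, 1]
Peg 2: [5, 4]

After move 6 (0->2):
Peg 0: [6]
Peg 1: [2, 1]
Peg 2: [5, 4, 3]

After move 7 (2->0):
Peg 0: [6, 3]
Peg 1: [2, 1]
Peg 2: [5, 4]

Answer: Peg 0: [6, 3]
Peg 1: [2, 1]
Peg 2: [5, 4]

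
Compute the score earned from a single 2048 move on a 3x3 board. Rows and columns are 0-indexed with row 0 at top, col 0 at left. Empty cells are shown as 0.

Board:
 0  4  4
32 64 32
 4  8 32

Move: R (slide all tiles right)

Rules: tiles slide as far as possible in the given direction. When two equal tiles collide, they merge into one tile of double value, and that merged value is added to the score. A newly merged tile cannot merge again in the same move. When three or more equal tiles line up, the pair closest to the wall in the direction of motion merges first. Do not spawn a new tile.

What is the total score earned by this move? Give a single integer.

Slide right:
row 0: [0, 4, 4] -> [0, 0, 8]  score +8 (running 8)
row 1: [32, 64, 32] -> [32, 64, 32]  score +0 (running 8)
row 2: [4, 8, 32] -> [4, 8, 32]  score +0 (running 8)
Board after move:
 0  0  8
32 64 32
 4  8 32

Answer: 8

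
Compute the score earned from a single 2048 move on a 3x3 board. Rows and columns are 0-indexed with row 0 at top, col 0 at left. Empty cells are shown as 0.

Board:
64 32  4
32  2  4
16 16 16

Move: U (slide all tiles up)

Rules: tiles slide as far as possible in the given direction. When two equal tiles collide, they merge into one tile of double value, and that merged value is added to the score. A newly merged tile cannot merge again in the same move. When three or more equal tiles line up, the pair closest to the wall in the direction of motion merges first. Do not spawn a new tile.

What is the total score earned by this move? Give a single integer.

Answer: 8

Derivation:
Slide up:
col 0: [64, 32, 16] -> [64, 32, 16]  score +0 (running 0)
col 1: [32, 2, 16] -> [32, 2, 16]  score +0 (running 0)
col 2: [4, 4, 16] -> [8, 16, 0]  score +8 (running 8)
Board after move:
64 32  8
32  2 16
16 16  0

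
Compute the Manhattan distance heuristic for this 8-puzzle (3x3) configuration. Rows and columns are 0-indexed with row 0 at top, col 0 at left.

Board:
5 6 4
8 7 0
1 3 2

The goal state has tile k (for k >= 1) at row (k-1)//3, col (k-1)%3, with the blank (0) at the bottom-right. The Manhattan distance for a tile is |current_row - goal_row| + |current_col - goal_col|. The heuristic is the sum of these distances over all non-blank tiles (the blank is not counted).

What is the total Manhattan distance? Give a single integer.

Answer: 19

Derivation:
Tile 5: at (0,0), goal (1,1), distance |0-1|+|0-1| = 2
Tile 6: at (0,1), goal (1,2), distance |0-1|+|1-2| = 2
Tile 4: at (0,2), goal (1,0), distance |0-1|+|2-0| = 3
Tile 8: at (1,0), goal (2,1), distance |1-2|+|0-1| = 2
Tile 7: at (1,1), goal (2,0), distance |1-2|+|1-0| = 2
Tile 1: at (2,0), goal (0,0), distance |2-0|+|0-0| = 2
Tile 3: at (2,1), goal (0,2), distance |2-0|+|1-2| = 3
Tile 2: at (2,2), goal (0,1), distance |2-0|+|2-1| = 3
Sum: 2 + 2 + 3 + 2 + 2 + 2 + 3 + 3 = 19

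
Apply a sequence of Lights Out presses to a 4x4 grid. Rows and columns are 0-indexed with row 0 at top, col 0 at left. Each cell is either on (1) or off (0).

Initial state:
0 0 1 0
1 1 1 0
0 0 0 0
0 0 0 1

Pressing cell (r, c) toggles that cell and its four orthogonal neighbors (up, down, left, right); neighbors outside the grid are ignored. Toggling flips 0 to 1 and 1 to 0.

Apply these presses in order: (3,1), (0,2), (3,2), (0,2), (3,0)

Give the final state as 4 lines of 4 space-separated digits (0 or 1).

After press 1 at (3,1):
0 0 1 0
1 1 1 0
0 1 0 0
1 1 1 1

After press 2 at (0,2):
0 1 0 1
1 1 0 0
0 1 0 0
1 1 1 1

After press 3 at (3,2):
0 1 0 1
1 1 0 0
0 1 1 0
1 0 0 0

After press 4 at (0,2):
0 0 1 0
1 1 1 0
0 1 1 0
1 0 0 0

After press 5 at (3,0):
0 0 1 0
1 1 1 0
1 1 1 0
0 1 0 0

Answer: 0 0 1 0
1 1 1 0
1 1 1 0
0 1 0 0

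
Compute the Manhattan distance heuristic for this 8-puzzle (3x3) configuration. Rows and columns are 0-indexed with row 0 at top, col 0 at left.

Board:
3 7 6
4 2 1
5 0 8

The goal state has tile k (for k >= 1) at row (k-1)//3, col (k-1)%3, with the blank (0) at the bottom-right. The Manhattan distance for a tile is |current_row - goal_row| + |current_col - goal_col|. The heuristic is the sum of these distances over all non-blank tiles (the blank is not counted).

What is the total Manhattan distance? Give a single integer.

Answer: 13

Derivation:
Tile 3: (0,0)->(0,2) = 2
Tile 7: (0,1)->(2,0) = 3
Tile 6: (0,2)->(1,2) = 1
Tile 4: (1,0)->(1,0) = 0
Tile 2: (1,1)->(0,1) = 1
Tile 1: (1,2)->(0,0) = 3
Tile 5: (2,0)->(1,1) = 2
Tile 8: (2,2)->(2,1) = 1
Sum: 2 + 3 + 1 + 0 + 1 + 3 + 2 + 1 = 13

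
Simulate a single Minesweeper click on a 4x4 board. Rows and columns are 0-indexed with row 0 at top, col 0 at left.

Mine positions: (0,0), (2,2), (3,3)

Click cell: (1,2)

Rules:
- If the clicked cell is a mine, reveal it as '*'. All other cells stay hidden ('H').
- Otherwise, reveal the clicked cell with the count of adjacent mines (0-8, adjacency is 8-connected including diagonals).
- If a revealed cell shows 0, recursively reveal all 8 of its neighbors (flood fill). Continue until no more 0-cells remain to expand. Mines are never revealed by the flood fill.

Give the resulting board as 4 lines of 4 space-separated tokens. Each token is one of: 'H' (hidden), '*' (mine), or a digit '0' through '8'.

H H H H
H H 1 H
H H H H
H H H H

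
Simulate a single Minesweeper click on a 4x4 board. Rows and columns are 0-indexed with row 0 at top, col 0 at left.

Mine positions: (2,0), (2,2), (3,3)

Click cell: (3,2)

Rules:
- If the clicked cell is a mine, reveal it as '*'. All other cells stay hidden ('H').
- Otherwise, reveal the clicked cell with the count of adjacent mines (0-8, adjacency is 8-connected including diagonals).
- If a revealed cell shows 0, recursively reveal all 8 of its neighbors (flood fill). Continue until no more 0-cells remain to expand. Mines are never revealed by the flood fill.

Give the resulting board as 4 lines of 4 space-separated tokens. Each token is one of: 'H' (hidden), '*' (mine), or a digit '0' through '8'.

H H H H
H H H H
H H H H
H H 2 H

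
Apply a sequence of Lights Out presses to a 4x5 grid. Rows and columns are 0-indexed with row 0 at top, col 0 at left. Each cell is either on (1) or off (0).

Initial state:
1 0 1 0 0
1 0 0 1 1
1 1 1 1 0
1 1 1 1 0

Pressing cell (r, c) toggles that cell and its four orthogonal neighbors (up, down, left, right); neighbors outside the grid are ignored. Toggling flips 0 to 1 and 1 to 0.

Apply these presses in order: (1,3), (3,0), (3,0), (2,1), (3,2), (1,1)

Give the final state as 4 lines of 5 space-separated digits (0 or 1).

Answer: 1 1 1 1 0
0 0 0 0 0
0 1 1 0 0
1 1 0 0 0

Derivation:
After press 1 at (1,3):
1 0 1 1 0
1 0 1 0 0
1 1 1 0 0
1 1 1 1 0

After press 2 at (3,0):
1 0 1 1 0
1 0 1 0 0
0 1 1 0 0
0 0 1 1 0

After press 3 at (3,0):
1 0 1 1 0
1 0 1 0 0
1 1 1 0 0
1 1 1 1 0

After press 4 at (2,1):
1 0 1 1 0
1 1 1 0 0
0 0 0 0 0
1 0 1 1 0

After press 5 at (3,2):
1 0 1 1 0
1 1 1 0 0
0 0 1 0 0
1 1 0 0 0

After press 6 at (1,1):
1 1 1 1 0
0 0 0 0 0
0 1 1 0 0
1 1 0 0 0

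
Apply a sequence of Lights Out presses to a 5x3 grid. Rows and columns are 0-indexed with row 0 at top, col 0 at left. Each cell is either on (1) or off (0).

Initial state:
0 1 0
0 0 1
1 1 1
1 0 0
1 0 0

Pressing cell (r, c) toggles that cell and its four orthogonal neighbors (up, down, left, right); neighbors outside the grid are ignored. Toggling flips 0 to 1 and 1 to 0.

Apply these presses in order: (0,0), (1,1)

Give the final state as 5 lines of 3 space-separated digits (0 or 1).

After press 1 at (0,0):
1 0 0
1 0 1
1 1 1
1 0 0
1 0 0

After press 2 at (1,1):
1 1 0
0 1 0
1 0 1
1 0 0
1 0 0

Answer: 1 1 0
0 1 0
1 0 1
1 0 0
1 0 0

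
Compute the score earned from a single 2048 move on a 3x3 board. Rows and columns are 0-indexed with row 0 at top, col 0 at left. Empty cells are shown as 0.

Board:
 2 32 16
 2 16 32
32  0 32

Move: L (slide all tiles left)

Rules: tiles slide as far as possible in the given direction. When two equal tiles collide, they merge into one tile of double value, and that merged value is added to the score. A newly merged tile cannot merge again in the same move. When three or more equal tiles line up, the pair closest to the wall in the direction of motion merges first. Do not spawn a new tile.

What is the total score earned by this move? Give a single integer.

Answer: 64

Derivation:
Slide left:
row 0: [2, 32, 16] -> [2, 32, 16]  score +0 (running 0)
row 1: [2, 16, 32] -> [2, 16, 32]  score +0 (running 0)
row 2: [32, 0, 32] -> [64, 0, 0]  score +64 (running 64)
Board after move:
 2 32 16
 2 16 32
64  0  0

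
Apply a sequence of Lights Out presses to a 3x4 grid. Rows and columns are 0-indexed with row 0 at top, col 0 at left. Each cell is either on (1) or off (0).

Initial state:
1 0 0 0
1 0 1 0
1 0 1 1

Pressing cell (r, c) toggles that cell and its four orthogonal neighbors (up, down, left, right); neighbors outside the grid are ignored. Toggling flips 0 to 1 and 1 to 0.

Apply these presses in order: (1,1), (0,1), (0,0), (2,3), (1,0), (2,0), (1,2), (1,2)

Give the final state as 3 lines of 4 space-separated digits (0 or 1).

Answer: 0 1 1 0
1 1 0 1
1 0 0 0

Derivation:
After press 1 at (1,1):
1 1 0 0
0 1 0 0
1 1 1 1

After press 2 at (0,1):
0 0 1 0
0 0 0 0
1 1 1 1

After press 3 at (0,0):
1 1 1 0
1 0 0 0
1 1 1 1

After press 4 at (2,3):
1 1 1 0
1 0 0 1
1 1 0 0

After press 5 at (1,0):
0 1 1 0
0 1 0 1
0 1 0 0

After press 6 at (2,0):
0 1 1 0
1 1 0 1
1 0 0 0

After press 7 at (1,2):
0 1 0 0
1 0 1 0
1 0 1 0

After press 8 at (1,2):
0 1 1 0
1 1 0 1
1 0 0 0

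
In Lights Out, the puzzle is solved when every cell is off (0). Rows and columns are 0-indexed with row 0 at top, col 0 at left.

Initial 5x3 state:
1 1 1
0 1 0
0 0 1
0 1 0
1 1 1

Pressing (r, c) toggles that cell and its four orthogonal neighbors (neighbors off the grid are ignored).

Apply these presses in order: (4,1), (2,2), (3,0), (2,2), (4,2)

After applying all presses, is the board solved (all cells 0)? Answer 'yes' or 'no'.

After press 1 at (4,1):
1 1 1
0 1 0
0 0 1
0 0 0
0 0 0

After press 2 at (2,2):
1 1 1
0 1 1
0 1 0
0 0 1
0 0 0

After press 3 at (3,0):
1 1 1
0 1 1
1 1 0
1 1 1
1 0 0

After press 4 at (2,2):
1 1 1
0 1 0
1 0 1
1 1 0
1 0 0

After press 5 at (4,2):
1 1 1
0 1 0
1 0 1
1 1 1
1 1 1

Lights still on: 12

Answer: no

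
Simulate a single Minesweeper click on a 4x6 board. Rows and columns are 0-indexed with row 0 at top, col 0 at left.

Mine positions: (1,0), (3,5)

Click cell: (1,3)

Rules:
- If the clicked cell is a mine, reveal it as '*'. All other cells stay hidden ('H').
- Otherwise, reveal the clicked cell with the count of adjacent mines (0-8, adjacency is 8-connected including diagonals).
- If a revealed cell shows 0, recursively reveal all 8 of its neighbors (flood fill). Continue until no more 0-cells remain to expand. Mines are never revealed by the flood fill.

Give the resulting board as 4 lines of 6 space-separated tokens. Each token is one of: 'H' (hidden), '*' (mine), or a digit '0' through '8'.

H 1 0 0 0 0
H 1 0 0 0 0
1 1 0 0 1 1
0 0 0 0 1 H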